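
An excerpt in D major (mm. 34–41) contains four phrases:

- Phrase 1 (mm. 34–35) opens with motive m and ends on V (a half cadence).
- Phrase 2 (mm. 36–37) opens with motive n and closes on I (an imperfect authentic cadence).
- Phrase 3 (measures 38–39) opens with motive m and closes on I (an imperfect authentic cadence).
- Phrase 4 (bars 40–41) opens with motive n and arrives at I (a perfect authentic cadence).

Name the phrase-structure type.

Four phrases in two halves: the first half (bars 34-37) ends with an imperfect authentic cadence, the second (measures 38–41) with a perfect authentic cadence — a large antecedent–consequent pair, i.e. a double period.
Phrase 3 begins with the same material as phrase 1, making it parallel.

parallel double period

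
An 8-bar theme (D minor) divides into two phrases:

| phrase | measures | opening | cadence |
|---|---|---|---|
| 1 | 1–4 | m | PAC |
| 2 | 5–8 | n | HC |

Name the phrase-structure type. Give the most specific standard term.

The second phrase closes with a half cadence, which is not stronger than the first phrase's perfect authentic cadence; without a weak→strong cadential pair there is no antecedent–consequent relationship, so this is a phrase group rather than a period.

phrase group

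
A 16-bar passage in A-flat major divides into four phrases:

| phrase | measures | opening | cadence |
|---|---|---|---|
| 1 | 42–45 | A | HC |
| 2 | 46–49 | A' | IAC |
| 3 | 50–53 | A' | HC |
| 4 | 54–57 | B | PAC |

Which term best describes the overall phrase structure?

parallel double period

Four phrases in two halves: the first half (mm. 42-49) ends with an imperfect authentic cadence, the second (measures 50–57) with a perfect authentic cadence — a large antecedent–consequent pair, i.e. a double period.
Phrase 3 begins with the same material as phrase 1, making it parallel.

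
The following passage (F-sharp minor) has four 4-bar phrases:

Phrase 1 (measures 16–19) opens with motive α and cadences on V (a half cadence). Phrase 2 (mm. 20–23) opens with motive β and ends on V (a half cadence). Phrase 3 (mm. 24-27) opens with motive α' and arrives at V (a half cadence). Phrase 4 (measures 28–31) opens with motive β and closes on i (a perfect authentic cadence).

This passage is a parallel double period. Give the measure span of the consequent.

In a double period the four phrases pair into a large antecedent (phrases 1–2, ending half cadence) and a large consequent (phrases 3–4, ending perfect authentic cadence). The consequent spans bars 24–31.

measures 24–31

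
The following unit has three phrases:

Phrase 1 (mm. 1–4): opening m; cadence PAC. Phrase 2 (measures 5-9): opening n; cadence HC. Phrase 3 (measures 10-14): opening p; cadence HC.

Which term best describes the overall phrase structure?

The final phrase closes with a half cadence, which is not stronger than the preceding half cadence; the 3 phrases lack an overall antecedent–consequent design and so form a phrase group.

phrase group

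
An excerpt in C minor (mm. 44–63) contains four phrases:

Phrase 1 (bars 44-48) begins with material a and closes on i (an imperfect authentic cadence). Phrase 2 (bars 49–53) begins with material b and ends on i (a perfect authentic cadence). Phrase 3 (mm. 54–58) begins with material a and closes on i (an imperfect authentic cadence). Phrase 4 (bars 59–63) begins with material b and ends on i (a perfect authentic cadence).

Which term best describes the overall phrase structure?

repeated period

The cadence pattern IAC–PAC–IAC–PAC is weak–strong twice, and phrases 3–4 restate phrases 1–2: a period heard twice, not a double period (which would end weakly at phrase 2).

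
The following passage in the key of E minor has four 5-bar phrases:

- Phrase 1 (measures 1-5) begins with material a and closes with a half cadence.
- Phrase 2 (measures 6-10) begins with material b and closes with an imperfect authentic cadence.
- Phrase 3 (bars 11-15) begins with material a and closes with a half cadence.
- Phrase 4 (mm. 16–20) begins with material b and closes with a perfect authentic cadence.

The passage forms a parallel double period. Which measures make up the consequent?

measures 11–20

In a double period the four phrases pair into a large antecedent (phrases 1–2, ending imperfect authentic cadence) and a large consequent (phrases 3–4, ending perfect authentic cadence). The consequent spans mm. 11-20.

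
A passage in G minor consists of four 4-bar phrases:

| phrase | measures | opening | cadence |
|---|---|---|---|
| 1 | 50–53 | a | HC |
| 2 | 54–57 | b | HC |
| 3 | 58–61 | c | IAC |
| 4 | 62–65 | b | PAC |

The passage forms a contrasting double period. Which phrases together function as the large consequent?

phrases 3 and 4

In a double period the first pair of phrases (ending half cadence) is the large antecedent and the second pair (ending perfect authentic cadence) is the large consequent; the consequent is phrases 3 and 4.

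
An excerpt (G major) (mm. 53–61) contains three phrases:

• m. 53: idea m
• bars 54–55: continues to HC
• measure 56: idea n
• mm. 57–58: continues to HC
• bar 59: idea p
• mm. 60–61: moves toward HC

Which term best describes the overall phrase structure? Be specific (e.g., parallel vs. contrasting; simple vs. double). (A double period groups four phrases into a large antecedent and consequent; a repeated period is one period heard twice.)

The final phrase closes with a half cadence, which is not stronger than the preceding half cadence; the 3 phrases lack an overall antecedent–consequent design and so form a phrase group.

phrase group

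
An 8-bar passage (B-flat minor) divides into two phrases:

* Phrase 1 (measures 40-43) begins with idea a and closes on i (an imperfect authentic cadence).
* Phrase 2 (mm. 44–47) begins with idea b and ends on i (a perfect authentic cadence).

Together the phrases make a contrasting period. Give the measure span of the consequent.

measures 44–47

The phrase ending with the weaker cadence (imperfect authentic cadence) is the antecedent; the one ending more conclusively (perfect authentic cadence) is the consequent. The consequent is measures 44–47.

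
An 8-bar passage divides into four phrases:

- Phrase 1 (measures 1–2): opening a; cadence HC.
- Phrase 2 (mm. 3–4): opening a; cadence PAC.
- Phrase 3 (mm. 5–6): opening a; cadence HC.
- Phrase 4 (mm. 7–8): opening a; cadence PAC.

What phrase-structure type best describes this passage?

repeated period

The cadence pattern HC–PAC–HC–PAC is weak–strong twice, and phrases 3–4 restate phrases 1–2: a period heard twice, not a double period (which would end weakly at phrase 2).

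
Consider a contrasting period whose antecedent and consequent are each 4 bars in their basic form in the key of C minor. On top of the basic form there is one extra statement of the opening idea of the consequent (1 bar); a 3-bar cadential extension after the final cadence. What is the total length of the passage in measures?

Basic contrasting period: 4 + 4 = 8 bars.
8 (basic form) + 1 (extra statement) + 3 (cadential extension) = 12.

12 measures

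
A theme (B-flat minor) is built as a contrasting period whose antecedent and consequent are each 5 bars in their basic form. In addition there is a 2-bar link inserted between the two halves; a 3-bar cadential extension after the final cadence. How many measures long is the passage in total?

Basic contrasting period: 5 + 5 = 10 bars.
10 (basic form) + 2 (link) + 3 (cadential extension) = 15.

15 measures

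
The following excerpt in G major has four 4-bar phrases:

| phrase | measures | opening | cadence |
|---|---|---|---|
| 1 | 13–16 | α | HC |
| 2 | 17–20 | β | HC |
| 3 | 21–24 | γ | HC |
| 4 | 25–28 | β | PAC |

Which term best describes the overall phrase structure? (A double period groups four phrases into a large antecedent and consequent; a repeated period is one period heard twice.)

Four phrases in two halves: the first half (mm. 13–20) ends with a half cadence, the second (mm. 21–28) with a perfect authentic cadence — a large antecedent–consequent pair, i.e. a double period.
Phrase 3 begins with different material from phrase 1, making it contrasting.

contrasting double period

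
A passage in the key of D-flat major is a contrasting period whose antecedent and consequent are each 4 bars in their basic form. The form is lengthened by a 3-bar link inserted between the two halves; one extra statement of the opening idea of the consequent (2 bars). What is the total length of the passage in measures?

Basic contrasting period: 4 + 4 = 8 bars.
8 (basic form) + 3 (link) + 2 (extra statement) = 13.

13 measures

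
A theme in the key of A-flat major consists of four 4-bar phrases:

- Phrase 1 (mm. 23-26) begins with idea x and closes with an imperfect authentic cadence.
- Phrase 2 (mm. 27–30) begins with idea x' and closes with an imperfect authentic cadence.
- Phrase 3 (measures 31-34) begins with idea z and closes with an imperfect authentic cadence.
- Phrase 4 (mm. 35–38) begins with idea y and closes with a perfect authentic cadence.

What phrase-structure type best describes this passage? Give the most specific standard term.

contrasting double period

Four phrases in two halves: the first half (mm. 23–30) ends with an imperfect authentic cadence, the second (bars 31–38) with a perfect authentic cadence — a large antecedent–consequent pair, i.e. a double period.
Phrase 3 begins with different material from phrase 1, making it contrasting.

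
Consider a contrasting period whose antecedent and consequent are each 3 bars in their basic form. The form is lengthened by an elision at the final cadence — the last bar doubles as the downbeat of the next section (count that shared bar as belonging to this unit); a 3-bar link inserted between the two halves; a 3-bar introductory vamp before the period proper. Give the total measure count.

Basic contrasting period: 3 + 3 = 6 bars.
6 (basic form) + 3 (link) + 3 (introduction) = 12.
The elision shares a bar with the next section but does not change this unit's count.

12 measures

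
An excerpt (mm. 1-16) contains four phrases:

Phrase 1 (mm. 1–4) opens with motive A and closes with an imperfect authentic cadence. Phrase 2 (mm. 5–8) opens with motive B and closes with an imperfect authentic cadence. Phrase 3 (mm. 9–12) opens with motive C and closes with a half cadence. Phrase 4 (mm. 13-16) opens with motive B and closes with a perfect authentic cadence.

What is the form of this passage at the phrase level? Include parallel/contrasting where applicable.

contrasting double period

Four phrases in two halves: the first half (bars 1–8) ends with an imperfect authentic cadence, the second (mm. 9-16) with a perfect authentic cadence — a large antecedent–consequent pair, i.e. a double period.
Phrase 3 begins with different material from phrase 1, making it contrasting.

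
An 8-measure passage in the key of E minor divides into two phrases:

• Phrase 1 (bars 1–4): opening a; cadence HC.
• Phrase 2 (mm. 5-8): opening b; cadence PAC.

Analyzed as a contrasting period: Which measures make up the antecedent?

The antecedent is the phrase ending with the weaker cadence (half cadence, phrase 1) and the consequent the one ending more conclusively (perfect authentic cadence, phrase 2); the antecedent is measures 1–4.

measures 1–4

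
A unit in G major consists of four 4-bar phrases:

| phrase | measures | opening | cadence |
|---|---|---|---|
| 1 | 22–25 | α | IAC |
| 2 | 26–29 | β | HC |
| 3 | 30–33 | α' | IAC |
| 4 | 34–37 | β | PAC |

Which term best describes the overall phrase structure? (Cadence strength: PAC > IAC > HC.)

parallel double period

Four phrases in two halves: the first half (measures 22-29) ends with a half cadence, the second (bars 30–37) with a perfect authentic cadence — a large antecedent–consequent pair, i.e. a double period.
Phrase 3 begins with the same material as phrase 1, making it parallel.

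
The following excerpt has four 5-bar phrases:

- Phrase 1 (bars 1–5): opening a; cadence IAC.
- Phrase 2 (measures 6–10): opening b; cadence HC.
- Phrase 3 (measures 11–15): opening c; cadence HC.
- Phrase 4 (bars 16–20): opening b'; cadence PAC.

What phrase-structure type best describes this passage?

Four phrases in two halves: the first half (mm. 1–10) ends with a half cadence, the second (measures 11-20) with a perfect authentic cadence — a large antecedent–consequent pair, i.e. a double period.
Phrase 3 begins with different material from phrase 1, making it contrasting.

contrasting double period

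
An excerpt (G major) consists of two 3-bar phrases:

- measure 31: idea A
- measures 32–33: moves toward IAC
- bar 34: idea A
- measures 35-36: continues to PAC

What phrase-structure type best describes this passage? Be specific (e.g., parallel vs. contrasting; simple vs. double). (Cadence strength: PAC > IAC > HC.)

parallel period

Phrase 1 ends with an imperfect authentic cadence (weaker) and phrase 2 with a perfect authentic cadence (stronger): antecedent + consequent = a period.
The two phrases open with the same material (A / A), so the period is parallel.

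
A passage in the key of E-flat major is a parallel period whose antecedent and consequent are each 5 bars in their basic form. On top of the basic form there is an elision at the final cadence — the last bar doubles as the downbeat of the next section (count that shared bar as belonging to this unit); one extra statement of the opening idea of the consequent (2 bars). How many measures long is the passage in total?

Basic parallel period: 5 + 5 = 10 bars.
10 (basic form) + 2 (extra statement) = 12.
The elision shares a bar with the next section but does not change this unit's count.

12 measures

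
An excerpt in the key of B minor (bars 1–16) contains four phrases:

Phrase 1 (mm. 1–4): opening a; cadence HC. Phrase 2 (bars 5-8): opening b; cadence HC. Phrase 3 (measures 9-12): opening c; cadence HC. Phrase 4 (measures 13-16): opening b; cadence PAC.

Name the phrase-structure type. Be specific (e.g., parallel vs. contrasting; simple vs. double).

Four phrases in two halves: the first half (mm. 1-8) ends with a half cadence, the second (measures 9–16) with a perfect authentic cadence — a large antecedent–consequent pair, i.e. a double period.
Phrase 3 begins with different material from phrase 1, making it contrasting.

contrasting double period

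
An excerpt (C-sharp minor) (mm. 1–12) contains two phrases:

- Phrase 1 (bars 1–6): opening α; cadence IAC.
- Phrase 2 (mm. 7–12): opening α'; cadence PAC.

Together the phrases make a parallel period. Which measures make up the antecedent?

The phrase ending with the weaker cadence (imperfect authentic cadence) is the antecedent; the one ending more conclusively (perfect authentic cadence) is the consequent. The antecedent is measures 1–6.

measures 1–6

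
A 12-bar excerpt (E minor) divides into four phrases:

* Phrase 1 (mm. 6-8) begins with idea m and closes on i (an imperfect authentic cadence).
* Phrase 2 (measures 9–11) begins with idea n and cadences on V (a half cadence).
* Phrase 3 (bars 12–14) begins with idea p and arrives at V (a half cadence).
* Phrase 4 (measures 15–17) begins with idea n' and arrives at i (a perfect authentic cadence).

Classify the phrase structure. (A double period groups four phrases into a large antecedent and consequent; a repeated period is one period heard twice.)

Four phrases in two halves: the first half (measures 6–11) ends with a half cadence, the second (mm. 12-17) with a perfect authentic cadence — a large antecedent–consequent pair, i.e. a double period.
Phrase 3 begins with different material from phrase 1, making it contrasting.

contrasting double period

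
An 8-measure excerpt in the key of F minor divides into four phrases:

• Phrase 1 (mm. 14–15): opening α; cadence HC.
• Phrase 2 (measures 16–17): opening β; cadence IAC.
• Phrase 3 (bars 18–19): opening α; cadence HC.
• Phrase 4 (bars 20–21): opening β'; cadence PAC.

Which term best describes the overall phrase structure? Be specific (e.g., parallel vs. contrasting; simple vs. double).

Four phrases in two halves: the first half (bars 14–17) ends with an imperfect authentic cadence, the second (measures 18–21) with a perfect authentic cadence — a large antecedent–consequent pair, i.e. a double period.
Phrase 3 begins with the same material as phrase 1, making it parallel.

parallel double period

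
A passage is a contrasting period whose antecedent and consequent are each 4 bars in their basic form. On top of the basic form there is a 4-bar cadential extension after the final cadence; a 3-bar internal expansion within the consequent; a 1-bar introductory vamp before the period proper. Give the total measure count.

16 measures

Basic contrasting period: 4 + 4 = 8 bars.
8 (basic form) + 4 (cadential extension) + 3 (internal expansion) + 1 (introduction) = 16.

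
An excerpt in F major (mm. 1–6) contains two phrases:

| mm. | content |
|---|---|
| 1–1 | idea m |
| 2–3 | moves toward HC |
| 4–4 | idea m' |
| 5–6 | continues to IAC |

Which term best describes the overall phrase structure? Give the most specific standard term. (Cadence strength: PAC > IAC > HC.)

parallel period

Phrase 1 ends with a half cadence (weaker) and phrase 2 with an imperfect authentic cadence (stronger): antecedent + consequent = a period.
The two phrases open with the same material (m / m'), so the period is parallel.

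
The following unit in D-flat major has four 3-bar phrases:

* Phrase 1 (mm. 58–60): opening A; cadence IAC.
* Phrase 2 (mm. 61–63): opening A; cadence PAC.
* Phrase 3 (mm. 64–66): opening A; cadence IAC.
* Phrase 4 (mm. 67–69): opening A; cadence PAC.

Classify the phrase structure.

The cadence pattern IAC–PAC–IAC–PAC is weak–strong twice, and phrases 3–4 restate phrases 1–2: a period heard twice, not a double period (which would end weakly at phrase 2).

repeated period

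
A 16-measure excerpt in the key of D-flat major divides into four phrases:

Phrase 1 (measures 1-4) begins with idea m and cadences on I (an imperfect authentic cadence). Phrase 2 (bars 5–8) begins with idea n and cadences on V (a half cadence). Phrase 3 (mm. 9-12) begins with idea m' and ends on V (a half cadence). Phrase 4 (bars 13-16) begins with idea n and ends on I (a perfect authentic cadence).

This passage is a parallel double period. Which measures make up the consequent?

measures 9–16

In a double period the four phrases pair into a large antecedent (phrases 1–2, ending half cadence) and a large consequent (phrases 3–4, ending perfect authentic cadence). The consequent spans measures 9–16.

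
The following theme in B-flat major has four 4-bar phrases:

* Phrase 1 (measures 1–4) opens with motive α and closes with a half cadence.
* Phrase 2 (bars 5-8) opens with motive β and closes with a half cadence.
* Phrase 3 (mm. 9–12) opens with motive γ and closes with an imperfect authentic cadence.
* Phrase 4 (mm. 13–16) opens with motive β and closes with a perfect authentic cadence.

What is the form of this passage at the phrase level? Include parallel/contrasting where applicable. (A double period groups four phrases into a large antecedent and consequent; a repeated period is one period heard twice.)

contrasting double period

Four phrases in two halves: the first half (mm. 1–8) ends with a half cadence, the second (measures 9–16) with a perfect authentic cadence — a large antecedent–consequent pair, i.e. a double period.
Phrase 3 begins with different material from phrase 1, making it contrasting.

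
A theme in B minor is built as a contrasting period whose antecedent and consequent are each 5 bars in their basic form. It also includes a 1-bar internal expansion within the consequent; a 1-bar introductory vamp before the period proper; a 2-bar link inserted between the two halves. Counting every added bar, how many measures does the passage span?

14 measures

Basic contrasting period: 5 + 5 = 10 bars.
10 (basic form) + 1 (internal expansion) + 1 (introduction) + 2 (link) = 14.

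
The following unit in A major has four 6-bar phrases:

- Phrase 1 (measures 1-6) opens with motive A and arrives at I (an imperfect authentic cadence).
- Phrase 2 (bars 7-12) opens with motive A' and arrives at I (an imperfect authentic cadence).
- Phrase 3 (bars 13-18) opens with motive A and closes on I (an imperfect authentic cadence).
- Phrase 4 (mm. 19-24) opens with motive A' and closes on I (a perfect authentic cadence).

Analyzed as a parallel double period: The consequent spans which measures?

measures 13–24

In a double period the four phrases pair into a large antecedent (phrases 1–2, ending imperfect authentic cadence) and a large consequent (phrases 3–4, ending perfect authentic cadence). The consequent spans mm. 13–24.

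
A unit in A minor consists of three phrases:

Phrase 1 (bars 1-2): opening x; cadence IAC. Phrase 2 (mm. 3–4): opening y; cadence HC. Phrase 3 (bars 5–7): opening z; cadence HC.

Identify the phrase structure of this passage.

The final phrase closes with a half cadence, which is not stronger than the preceding half cadence; the 3 phrases lack an overall antecedent–consequent design and so form a phrase group.

phrase group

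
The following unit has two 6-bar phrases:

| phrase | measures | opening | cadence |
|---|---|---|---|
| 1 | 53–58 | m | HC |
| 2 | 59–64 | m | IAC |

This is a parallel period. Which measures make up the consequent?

measures 59–64

The phrase ending with the weaker cadence (half cadence) is the antecedent; the one ending more conclusively (imperfect authentic cadence) is the consequent. The consequent is measures 59–64.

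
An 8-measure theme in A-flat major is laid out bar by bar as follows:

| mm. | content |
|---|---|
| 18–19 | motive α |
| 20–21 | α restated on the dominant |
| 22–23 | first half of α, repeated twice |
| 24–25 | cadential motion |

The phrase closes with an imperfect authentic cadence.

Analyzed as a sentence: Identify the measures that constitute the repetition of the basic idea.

The presentation of a sentence is the basic idea (mm. 18–19) plus its repetition (bars 20–21); the repetition of the basic idea is therefore bars 20–21.

measures 20–21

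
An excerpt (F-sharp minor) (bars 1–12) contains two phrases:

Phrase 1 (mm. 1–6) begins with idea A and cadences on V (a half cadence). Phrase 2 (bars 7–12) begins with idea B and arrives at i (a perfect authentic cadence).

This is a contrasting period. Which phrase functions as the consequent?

The phrase ending with the weaker cadence (half cadence) is the antecedent; the one ending more conclusively (perfect authentic cadence) is the consequent. The consequent is phrase 2.

phrase 2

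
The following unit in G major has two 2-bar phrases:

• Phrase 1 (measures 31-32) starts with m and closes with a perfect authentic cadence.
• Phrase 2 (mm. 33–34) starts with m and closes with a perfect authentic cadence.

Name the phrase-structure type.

Both phrases have the same opening (m) and the same cadence (perfect authentic cadence): the second is a restatement, not a consequent, so this is a repeated phrase rather than a period.

repeated phrase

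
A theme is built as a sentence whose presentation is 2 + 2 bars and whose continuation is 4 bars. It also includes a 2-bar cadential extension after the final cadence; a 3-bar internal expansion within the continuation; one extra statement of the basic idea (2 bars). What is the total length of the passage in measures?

15 measures

Basic sentence: 2 + 2 + 4 = 8 bars.
8 (basic form) + 2 (cadential extension) + 3 (internal expansion) + 2 (extra statement) = 15.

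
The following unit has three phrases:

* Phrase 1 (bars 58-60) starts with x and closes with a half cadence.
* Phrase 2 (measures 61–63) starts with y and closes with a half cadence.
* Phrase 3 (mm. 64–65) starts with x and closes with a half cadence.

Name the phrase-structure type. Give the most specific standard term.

The final phrase closes with a half cadence, which is not stronger than the preceding half cadence; the 3 phrases lack an overall antecedent–consequent design and so form a phrase group.

phrase group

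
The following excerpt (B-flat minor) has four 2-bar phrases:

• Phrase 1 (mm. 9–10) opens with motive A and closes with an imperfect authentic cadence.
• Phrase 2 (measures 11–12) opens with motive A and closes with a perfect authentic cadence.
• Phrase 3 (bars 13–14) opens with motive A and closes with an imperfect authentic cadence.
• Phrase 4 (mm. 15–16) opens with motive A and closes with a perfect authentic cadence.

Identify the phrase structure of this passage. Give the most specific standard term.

repeated period

The cadence pattern IAC–PAC–IAC–PAC is weak–strong twice, and phrases 3–4 restate phrases 1–2: a period heard twice, not a double period (which would end weakly at phrase 2).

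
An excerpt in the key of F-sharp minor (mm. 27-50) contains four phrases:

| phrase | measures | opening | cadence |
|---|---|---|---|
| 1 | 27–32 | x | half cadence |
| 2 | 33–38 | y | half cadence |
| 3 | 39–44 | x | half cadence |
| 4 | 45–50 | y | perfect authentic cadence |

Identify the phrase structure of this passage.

Four phrases in two halves: the first half (mm. 27–38) ends with a half cadence, the second (bars 39–50) with a perfect authentic cadence — a large antecedent–consequent pair, i.e. a double period.
Phrase 3 begins with the same material as phrase 1, making it parallel.

parallel double period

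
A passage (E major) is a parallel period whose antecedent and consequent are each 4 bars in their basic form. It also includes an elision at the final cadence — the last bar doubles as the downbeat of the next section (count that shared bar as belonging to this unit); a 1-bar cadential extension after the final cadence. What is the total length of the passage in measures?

9 measures

Basic parallel period: 4 + 4 = 8 bars.
8 (basic form) + 1 (cadential extension) = 9.
The elision shares a bar with the next section but does not change this unit's count.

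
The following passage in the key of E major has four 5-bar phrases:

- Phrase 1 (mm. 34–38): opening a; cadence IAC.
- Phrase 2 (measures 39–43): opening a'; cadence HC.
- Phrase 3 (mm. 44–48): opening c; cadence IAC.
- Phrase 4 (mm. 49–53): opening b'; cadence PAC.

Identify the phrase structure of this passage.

Four phrases in two halves: the first half (bars 34-43) ends with a half cadence, the second (mm. 44-53) with a perfect authentic cadence — a large antecedent–consequent pair, i.e. a double period.
Phrase 3 begins with different material from phrase 1, making it contrasting.

contrasting double period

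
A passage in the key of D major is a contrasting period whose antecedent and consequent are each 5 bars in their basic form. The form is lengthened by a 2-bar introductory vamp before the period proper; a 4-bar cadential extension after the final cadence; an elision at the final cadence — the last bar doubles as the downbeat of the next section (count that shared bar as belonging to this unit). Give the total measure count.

Basic contrasting period: 5 + 5 = 10 bars.
10 (basic form) + 2 (introduction) + 4 (cadential extension) = 16.
The elision shares a bar with the next section but does not change this unit's count.

16 measures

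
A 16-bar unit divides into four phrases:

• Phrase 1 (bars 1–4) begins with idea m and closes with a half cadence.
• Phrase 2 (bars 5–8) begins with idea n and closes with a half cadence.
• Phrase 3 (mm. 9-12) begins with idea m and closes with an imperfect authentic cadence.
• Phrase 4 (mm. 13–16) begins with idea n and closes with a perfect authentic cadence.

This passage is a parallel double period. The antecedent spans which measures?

measures 1–8

In a double period the four phrases pair into a large antecedent (phrases 1–2, ending half cadence) and a large consequent (phrases 3–4, ending perfect authentic cadence). The antecedent spans mm. 1–8.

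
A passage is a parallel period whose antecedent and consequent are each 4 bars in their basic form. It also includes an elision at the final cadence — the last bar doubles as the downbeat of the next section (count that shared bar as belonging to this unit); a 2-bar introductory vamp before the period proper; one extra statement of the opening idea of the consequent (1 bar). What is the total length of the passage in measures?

Basic parallel period: 4 + 4 = 8 bars.
8 (basic form) + 2 (introduction) + 1 (extra statement) = 11.
The elision shares a bar with the next section but does not change this unit's count.

11 measures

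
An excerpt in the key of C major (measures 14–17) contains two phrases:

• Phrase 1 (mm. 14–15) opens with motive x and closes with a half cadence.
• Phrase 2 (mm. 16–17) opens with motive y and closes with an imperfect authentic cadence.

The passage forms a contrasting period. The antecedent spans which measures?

The antecedent is the phrase ending with the weaker cadence (half cadence, phrase 1) and the consequent the one ending more conclusively (imperfect authentic cadence, phrase 2); the antecedent is measures 14-15.

measures 14–15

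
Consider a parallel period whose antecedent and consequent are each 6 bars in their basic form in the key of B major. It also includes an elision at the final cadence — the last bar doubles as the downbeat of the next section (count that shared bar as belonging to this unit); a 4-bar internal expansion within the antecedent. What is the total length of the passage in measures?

16 measures

Basic parallel period: 6 + 6 = 12 bars.
12 (basic form) + 4 (internal expansion) = 16.
The elision shares a bar with the next section but does not change this unit's count.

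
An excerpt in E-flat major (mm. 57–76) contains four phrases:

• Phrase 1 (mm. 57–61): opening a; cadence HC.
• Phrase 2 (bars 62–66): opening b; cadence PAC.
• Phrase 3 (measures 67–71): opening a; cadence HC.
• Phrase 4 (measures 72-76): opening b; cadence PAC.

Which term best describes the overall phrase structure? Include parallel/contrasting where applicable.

The cadence pattern HC–PAC–HC–PAC is weak–strong twice, and phrases 3–4 restate phrases 1–2: a period heard twice, not a double period (which would end weakly at phrase 2).

repeated period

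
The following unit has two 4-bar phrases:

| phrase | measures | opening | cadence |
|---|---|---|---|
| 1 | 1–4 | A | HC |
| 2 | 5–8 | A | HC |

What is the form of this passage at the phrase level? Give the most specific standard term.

repeated phrase

Both phrases have the same opening (A) and the same cadence (half cadence): the second is a restatement, not a consequent, so this is a repeated phrase rather than a period.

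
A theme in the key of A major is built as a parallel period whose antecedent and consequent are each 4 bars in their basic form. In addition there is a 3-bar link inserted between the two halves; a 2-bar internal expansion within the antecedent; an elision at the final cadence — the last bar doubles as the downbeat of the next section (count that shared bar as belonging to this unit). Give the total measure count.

13 measures

Basic parallel period: 4 + 4 = 8 bars.
8 (basic form) + 3 (link) + 2 (internal expansion) = 13.
The elision shares a bar with the next section but does not change this unit's count.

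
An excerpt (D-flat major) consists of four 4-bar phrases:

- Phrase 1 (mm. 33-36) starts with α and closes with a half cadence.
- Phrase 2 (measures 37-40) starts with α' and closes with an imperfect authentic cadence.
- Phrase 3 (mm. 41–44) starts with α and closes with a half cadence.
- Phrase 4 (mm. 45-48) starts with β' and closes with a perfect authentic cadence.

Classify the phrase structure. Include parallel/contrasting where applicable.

Four phrases in two halves: the first half (measures 33-40) ends with an imperfect authentic cadence, the second (mm. 41–48) with a perfect authentic cadence — a large antecedent–consequent pair, i.e. a double period.
Phrase 3 begins with the same material as phrase 1, making it parallel.

parallel double period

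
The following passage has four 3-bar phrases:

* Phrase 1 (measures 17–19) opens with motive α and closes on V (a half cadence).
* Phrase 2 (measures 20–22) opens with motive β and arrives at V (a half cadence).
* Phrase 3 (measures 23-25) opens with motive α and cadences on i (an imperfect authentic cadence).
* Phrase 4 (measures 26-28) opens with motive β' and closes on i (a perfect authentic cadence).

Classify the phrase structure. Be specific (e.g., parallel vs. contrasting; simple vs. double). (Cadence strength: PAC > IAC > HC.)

Four phrases in two halves: the first half (mm. 17–22) ends with a half cadence, the second (mm. 23–28) with a perfect authentic cadence — a large antecedent–consequent pair, i.e. a double period.
Phrase 3 begins with the same material as phrase 1, making it parallel.

parallel double period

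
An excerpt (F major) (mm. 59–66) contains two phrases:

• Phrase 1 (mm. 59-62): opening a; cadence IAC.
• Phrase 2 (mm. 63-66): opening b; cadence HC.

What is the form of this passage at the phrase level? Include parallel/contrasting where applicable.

phrase group

The second phrase closes with a half cadence, which is not stronger than the first phrase's imperfect authentic cadence; without a weak→strong cadential pair there is no antecedent–consequent relationship, so this is a phrase group rather than a period.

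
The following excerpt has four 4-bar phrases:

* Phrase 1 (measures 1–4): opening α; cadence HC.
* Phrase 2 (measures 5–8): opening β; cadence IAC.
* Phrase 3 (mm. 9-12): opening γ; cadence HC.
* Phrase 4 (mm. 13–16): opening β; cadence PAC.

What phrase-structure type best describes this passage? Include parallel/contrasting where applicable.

Four phrases in two halves: the first half (mm. 1–8) ends with an imperfect authentic cadence, the second (mm. 9–16) with a perfect authentic cadence — a large antecedent–consequent pair, i.e. a double period.
Phrase 3 begins with different material from phrase 1, making it contrasting.

contrasting double period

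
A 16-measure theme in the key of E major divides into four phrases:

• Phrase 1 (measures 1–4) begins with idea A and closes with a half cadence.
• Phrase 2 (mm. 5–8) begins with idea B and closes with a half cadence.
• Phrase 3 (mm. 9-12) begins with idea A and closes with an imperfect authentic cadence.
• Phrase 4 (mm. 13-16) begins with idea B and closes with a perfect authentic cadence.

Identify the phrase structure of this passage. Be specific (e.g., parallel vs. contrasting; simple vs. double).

Four phrases in two halves: the first half (measures 1–8) ends with a half cadence, the second (mm. 9–16) with a perfect authentic cadence — a large antecedent–consequent pair, i.e. a double period.
Phrase 3 begins with the same material as phrase 1, making it parallel.

parallel double period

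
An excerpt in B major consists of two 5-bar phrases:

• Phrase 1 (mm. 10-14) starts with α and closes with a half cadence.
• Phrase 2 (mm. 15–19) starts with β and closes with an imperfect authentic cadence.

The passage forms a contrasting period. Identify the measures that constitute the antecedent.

measures 10–14

The antecedent is the phrase ending with the weaker cadence (half cadence, phrase 1) and the consequent the one ending more conclusively (imperfect authentic cadence, phrase 2); the antecedent is measures 10–14.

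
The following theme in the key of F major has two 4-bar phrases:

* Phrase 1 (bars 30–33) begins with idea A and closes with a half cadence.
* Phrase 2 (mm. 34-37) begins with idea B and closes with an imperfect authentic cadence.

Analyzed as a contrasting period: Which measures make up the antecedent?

The antecedent is the phrase ending with the weaker cadence (half cadence, phrase 1) and the consequent the one ending more conclusively (imperfect authentic cadence, phrase 2); the antecedent is mm. 30-33.

measures 30–33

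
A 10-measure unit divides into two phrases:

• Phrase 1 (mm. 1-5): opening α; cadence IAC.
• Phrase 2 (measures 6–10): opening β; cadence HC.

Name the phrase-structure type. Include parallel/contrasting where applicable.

The second phrase closes with a half cadence, which is not stronger than the first phrase's imperfect authentic cadence; without a weak→strong cadential pair there is no antecedent–consequent relationship, so this is a phrase group rather than a period.

phrase group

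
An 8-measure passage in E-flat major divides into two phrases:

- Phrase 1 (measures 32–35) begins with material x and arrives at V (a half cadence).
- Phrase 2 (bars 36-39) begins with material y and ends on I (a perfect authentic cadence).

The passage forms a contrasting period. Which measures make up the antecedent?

measures 32–35

The antecedent is the phrase ending with the weaker cadence (half cadence, phrase 1) and the consequent the one ending more conclusively (perfect authentic cadence, phrase 2); the antecedent is mm. 32-35.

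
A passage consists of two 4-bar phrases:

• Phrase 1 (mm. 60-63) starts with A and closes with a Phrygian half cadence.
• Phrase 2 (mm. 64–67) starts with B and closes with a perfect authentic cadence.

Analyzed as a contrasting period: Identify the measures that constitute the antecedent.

The antecedent is the phrase ending with the weaker cadence (Phrygian half cadence, phrase 1) and the consequent the one ending more conclusively (perfect authentic cadence, phrase 2); the antecedent is mm. 60-63.

measures 60–63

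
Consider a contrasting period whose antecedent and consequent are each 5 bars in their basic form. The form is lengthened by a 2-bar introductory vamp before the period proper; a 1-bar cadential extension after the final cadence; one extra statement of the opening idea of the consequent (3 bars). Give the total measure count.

16 measures

Basic contrasting period: 5 + 5 = 10 bars.
10 (basic form) + 2 (introduction) + 1 (cadential extension) + 3 (extra statement) = 16.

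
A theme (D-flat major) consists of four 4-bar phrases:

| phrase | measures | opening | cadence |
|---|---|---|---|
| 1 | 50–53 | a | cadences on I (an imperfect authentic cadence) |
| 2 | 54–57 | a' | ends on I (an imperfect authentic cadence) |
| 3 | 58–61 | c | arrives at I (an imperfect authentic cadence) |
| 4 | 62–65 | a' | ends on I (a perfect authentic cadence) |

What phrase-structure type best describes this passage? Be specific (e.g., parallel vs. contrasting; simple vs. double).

contrasting double period

Four phrases in two halves: the first half (bars 50–57) ends with an imperfect authentic cadence, the second (measures 58–65) with a perfect authentic cadence — a large antecedent–consequent pair, i.e. a double period.
Phrase 3 begins with different material from phrase 1, making it contrasting.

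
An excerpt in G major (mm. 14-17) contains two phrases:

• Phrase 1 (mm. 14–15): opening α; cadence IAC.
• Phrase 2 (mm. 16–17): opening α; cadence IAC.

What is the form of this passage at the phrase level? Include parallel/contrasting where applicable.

repeated phrase

Both phrases have the same opening (α) and the same cadence (imperfect authentic cadence): the second is a restatement, not a consequent, so this is a repeated phrase rather than a period.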